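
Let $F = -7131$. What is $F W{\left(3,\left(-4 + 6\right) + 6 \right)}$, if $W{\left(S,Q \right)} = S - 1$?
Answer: $-14262$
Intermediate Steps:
$W{\left(S,Q \right)} = -1 + S$
$F W{\left(3,\left(-4 + 6\right) + 6 \right)} = - 7131 \left(-1 + 3\right) = \left(-7131\right) 2 = -14262$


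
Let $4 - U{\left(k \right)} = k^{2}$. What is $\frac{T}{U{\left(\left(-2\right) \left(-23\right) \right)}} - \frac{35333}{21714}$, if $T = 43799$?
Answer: $- \frac{15540527}{694848} \approx -22.365$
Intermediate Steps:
$U{\left(k \right)} = 4 - k^{2}$
$\frac{T}{U{\left(\left(-2\right) \left(-23\right) \right)}} - \frac{35333}{21714} = \frac{43799}{4 - \left(\left(-2\right) \left(-23\right)\right)^{2}} - \frac{35333}{21714} = \frac{43799}{4 - 46^{2}} - \frac{35333}{21714} = \frac{43799}{4 - 2116} - \frac{35333}{21714} = \frac{43799}{-2112} - \frac{35333}{21714} = 43799 \left(- \frac{1}{2112}\right) - \frac{35333}{21714} = - \frac{43799}{2112} - \frac{35333}{21714} = - \frac{15540527}{694848}$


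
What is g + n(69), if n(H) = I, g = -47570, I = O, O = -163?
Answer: -47733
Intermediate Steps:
I = -163
n(H) = -163
g + n(69) = -47570 - 163 = -47733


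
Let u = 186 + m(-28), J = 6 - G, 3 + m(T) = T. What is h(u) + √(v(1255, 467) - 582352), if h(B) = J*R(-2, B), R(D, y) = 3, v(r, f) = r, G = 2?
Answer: 12 + I*√581097 ≈ 12.0 + 762.3*I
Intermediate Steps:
m(T) = -3 + T
J = 4 (J = 6 - 1*2 = 6 - 2 = 4)
u = 155 (u = 186 + (-3 - 28) = 186 - 31 = 155)
h(B) = 12 (h(B) = 4*3 = 12)
h(u) + √(v(1255, 467) - 582352) = 12 + √(1255 - 582352) = 12 + √(-581097) = 12 + I*√581097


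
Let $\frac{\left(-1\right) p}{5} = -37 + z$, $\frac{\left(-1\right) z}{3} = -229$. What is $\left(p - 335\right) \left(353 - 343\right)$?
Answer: $-35850$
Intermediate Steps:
$z = 687$ ($z = \left(-3\right) \left(-229\right) = 687$)
$p = -3250$ ($p = - 5 \left(-37 + 687\right) = \left(-5\right) 650 = -3250$)
$\left(p - 335\right) \left(353 - 343\right) = \left(-3250 - 335\right) \left(353 - 343\right) = \left(-3585\right) 10 = -35850$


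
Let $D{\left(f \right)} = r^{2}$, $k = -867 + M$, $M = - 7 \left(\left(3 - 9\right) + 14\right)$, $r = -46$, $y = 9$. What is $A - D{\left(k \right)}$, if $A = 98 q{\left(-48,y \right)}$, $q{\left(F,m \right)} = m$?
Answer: $-1234$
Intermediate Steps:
$A = 882$ ($A = 98 \cdot 9 = 882$)
$M = -56$ ($M = - 7 \left(-6 + 14\right) = \left(-7\right) 8 = -56$)
$k = -923$ ($k = -867 - 56 = -923$)
$D{\left(f \right)} = 2116$ ($D{\left(f \right)} = \left(-46\right)^{2} = 2116$)
$A - D{\left(k \right)} = 882 - 2116 = -1234$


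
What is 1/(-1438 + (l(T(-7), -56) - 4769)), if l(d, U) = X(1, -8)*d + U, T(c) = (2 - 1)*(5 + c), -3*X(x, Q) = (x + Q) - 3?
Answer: -3/18809 ≈ -0.00015950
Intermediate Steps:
X(x, Q) = 1 - Q/3 - x/3 (X(x, Q) = -((x + Q) - 3)/3 = -((Q + x) - 3)/3 = -(-3 + Q + x)/3 = 1 - Q/3 - x/3)
T(c) = 5 + c (T(c) = 1*(5 + c) = 5 + c)
l(d, U) = U + 10*d/3 (l(d, U) = (1 - ⅓*(-8) - ⅓*1)*d + U = (1 + 8/3 - ⅓)*d + U = 10*d/3 + U = U + 10*d/3)
1/(-1438 + (l(T(-7), -56) - 4769)) = 1/(-1438 + ((-56 + 10*(5 - 7)/3) - 4769)) = 1/(-1438 + ((-56 + (10/3)*(-2)) - 4769)) = 1/(-1438 + ((-56 - 20/3) - 4769)) = 1/(-1438 + (-188/3 - 4769)) = 1/(-1438 - 14495/3) = 1/(-18809/3) = -3/18809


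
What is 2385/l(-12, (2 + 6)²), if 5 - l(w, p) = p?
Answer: -2385/59 ≈ -40.424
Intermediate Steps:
l(w, p) = 5 - p
2385/l(-12, (2 + 6)²) = 2385/(5 - (2 + 6)²) = 2385/(5 - 1*8²) = 2385/(5 - 1*64) = 2385/(5 - 64) = 2385/(-59) = 2385*(-1/59) = -2385/59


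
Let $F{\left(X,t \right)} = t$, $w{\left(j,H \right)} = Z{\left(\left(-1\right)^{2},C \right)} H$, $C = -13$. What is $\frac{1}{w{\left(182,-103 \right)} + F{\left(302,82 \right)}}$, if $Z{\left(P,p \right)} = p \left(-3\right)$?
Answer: $- \frac{1}{3935} \approx -0.00025413$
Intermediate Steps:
$Z{\left(P,p \right)} = - 3 p$
$w{\left(j,H \right)} = 39 H$ ($w{\left(j,H \right)} = \left(-3\right) \left(-13\right) H = 39 H$)
$\frac{1}{w{\left(182,-103 \right)} + F{\left(302,82 \right)}} = \frac{1}{39 \left(-103\right) + 82} = \frac{1}{-4017 + 82} = \frac{1}{-3935} = - \frac{1}{3935}$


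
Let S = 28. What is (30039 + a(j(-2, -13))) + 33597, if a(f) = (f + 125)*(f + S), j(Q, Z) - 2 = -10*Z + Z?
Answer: 99504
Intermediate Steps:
j(Q, Z) = 2 - 9*Z (j(Q, Z) = 2 + (-10*Z + Z) = 2 - 9*Z)
a(f) = (28 + f)*(125 + f) (a(f) = (f + 125)*(f + 28) = (125 + f)*(28 + f) = (28 + f)*(125 + f))
(30039 + a(j(-2, -13))) + 33597 = (30039 + (3500 + (2 - 9*(-13))² + 153*(2 - 9*(-13)))) + 33597 = (30039 + (3500 + (2 + 117)² + 153*(2 + 117))) + 33597 = (30039 + (3500 + 119² + 153*119)) + 33597 = (30039 + (3500 + 14161 + 18207)) + 33597 = (30039 + 35868) + 33597 = 65907 + 33597 = 99504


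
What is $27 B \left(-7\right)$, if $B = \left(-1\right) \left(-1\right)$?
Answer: $-189$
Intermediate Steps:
$B = 1$
$27 B \left(-7\right) = 27 \cdot 1 \left(-7\right) = 27 \left(-7\right) = -189$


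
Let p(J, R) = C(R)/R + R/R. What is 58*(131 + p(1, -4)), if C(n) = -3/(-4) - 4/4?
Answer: 61277/8 ≈ 7659.6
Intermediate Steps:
C(n) = -¼ (C(n) = -3*(-¼) - 4*¼ = ¾ - 1 = -¼)
p(J, R) = 1 - 1/(4*R) (p(J, R) = -1/(4*R) + R/R = -1/(4*R) + 1 = 1 - 1/(4*R))
58*(131 + p(1, -4)) = 58*(131 + (-¼ - 4)/(-4)) = 58*(131 - ¼*(-17/4)) = 58*(131 + 17/16) = 58*(2113/16) = 61277/8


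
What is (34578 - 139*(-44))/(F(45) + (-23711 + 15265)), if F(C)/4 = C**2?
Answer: -20347/173 ≈ -117.61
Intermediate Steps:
F(C) = 4*C**2
(34578 - 139*(-44))/(F(45) + (-23711 + 15265)) = (34578 - 139*(-44))/(4*45**2 + (-23711 + 15265)) = (34578 + 6116)/(4*2025 - 8446) = 40694/(8100 - 8446) = 40694/(-346) = 40694*(-1/346) = -20347/173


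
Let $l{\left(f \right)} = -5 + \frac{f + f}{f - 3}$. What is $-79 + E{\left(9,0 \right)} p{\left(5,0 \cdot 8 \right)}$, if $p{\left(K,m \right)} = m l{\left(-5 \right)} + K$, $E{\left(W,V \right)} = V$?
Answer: $-79$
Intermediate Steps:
$l{\left(f \right)} = -5 + \frac{2 f}{-3 + f}$
$p{\left(K,m \right)} = K - \frac{15 m}{4}$ ($p{\left(K,m \right)} = m \frac{3 \left(5 - -5\right)}{-3 - 5} + K = m \frac{3 \left(5 + 5\right)}{-8} + K = m 3 \left(- \frac{1}{8}\right) 10 + K = m \left(- \frac{15}{4}\right) + K = - \frac{15 m}{4} + K = K - \frac{15 m}{4}$)
$-79 + E{\left(9,0 \right)} p{\left(5,0 \cdot 8 \right)} = -79 + 0 \left(5 - \frac{15 \cdot 0 \cdot 8}{4}\right) = -79 + 0 \left(5 - 0\right) = -79 + 0 \left(5 + 0\right) = -79 + 0 \cdot 5 = -79 + 0 = -79$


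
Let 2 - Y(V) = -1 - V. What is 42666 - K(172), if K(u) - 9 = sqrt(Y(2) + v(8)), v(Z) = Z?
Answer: 42657 - sqrt(13) ≈ 42653.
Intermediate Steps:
Y(V) = 3 + V (Y(V) = 2 - (-1 - V) = 2 + (1 + V) = 3 + V)
K(u) = 9 + sqrt(13) (K(u) = 9 + sqrt((3 + 2) + 8) = 9 + sqrt(5 + 8) = 9 + sqrt(13))
42666 - K(172) = 42666 - (9 + sqrt(13)) = 42666 + (-9 - sqrt(13)) = 42657 - sqrt(13)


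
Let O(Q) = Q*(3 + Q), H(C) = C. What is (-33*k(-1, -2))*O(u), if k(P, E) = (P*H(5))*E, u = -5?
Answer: -3300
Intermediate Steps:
k(P, E) = 5*E*P (k(P, E) = (P*5)*E = (5*P)*E = 5*E*P)
(-33*k(-1, -2))*O(u) = (-165*(-2)*(-1))*(-5*(3 - 5)) = (-33*10)*(-5*(-2)) = -330*10 = -3300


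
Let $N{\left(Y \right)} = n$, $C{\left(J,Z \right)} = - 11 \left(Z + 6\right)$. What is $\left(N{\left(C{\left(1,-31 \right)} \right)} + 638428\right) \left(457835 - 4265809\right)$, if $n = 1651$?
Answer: $-2437404189946$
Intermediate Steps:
$C{\left(J,Z \right)} = -66 - 11 Z$ ($C{\left(J,Z \right)} = - 11 \left(6 + Z\right) = -66 - 11 Z$)
$N{\left(Y \right)} = 1651$
$\left(N{\left(C{\left(1,-31 \right)} \right)} + 638428\right) \left(457835 - 4265809\right) = \left(1651 + 638428\right) \left(457835 - 4265809\right) = 640079 \left(-3807974\right) = -2437404189946$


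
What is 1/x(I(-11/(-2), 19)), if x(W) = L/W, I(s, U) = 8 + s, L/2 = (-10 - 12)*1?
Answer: -27/88 ≈ -0.30682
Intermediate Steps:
L = -44 (L = 2*((-10 - 12)*1) = 2*(-22*1) = 2*(-22) = -44)
x(W) = -44/W
1/x(I(-11/(-2), 19)) = 1/(-44/(8 - 11/(-2))) = 1/(-44/(8 - 11*(-½))) = 1/(-44/(8 + 11/2)) = 1/(-44/27/2) = 1/(-44*2/27) = 1/(-88/27) = -27/88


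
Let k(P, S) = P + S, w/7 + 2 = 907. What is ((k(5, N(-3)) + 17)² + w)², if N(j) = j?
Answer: 44836416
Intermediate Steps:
w = 6335 (w = -14 + 7*907 = -14 + 6349 = 6335)
((k(5, N(-3)) + 17)² + w)² = (((5 - 3) + 17)² + 6335)² = ((2 + 17)² + 6335)² = (19² + 6335)² = (361 + 6335)² = 6696² = 44836416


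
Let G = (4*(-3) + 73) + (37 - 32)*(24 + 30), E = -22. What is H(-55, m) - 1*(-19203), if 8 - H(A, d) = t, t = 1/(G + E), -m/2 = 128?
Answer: 5936198/309 ≈ 19211.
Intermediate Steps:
m = -256 (m = -2*128 = -256)
G = 331 (G = (-12 + 73) + 5*54 = 61 + 270 = 331)
t = 1/309 (t = 1/(331 - 22) = 1/309 ≈ 0.0032362)
H(A, d) = 2471/309 (H(A, d) = 8 - 1*1/309 = 8 - 1/309 = 2471/309)
H(-55, m) - 1*(-19203) = 2471/309 - 1*(-19203) = 2471/309 + 19203 = 5936198/309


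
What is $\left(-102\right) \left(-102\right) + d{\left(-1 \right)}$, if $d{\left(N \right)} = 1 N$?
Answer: $10403$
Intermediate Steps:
$d{\left(N \right)} = N$
$\left(-102\right) \left(-102\right) + d{\left(-1 \right)} = \left(-102\right) \left(-102\right) - 1 = 10404 - 1 = 10403$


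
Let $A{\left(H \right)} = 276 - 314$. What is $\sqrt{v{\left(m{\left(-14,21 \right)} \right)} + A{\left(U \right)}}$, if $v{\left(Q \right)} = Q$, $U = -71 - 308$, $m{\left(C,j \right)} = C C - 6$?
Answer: $2 \sqrt{38} \approx 12.329$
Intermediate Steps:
$m{\left(C,j \right)} = -6 + C^{2}$ ($m{\left(C,j \right)} = C^{2} - 6 = -6 + C^{2}$)
$U = -379$
$A{\left(H \right)} = -38$
$\sqrt{v{\left(m{\left(-14,21 \right)} \right)} + A{\left(U \right)}} = \sqrt{\left(-6 + \left(-14\right)^{2}\right) - 38} = \sqrt{\left(-6 + 196\right) - 38} = \sqrt{190 - 38} = \sqrt{152} = 2 \sqrt{38}$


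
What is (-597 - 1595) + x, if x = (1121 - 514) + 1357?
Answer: -228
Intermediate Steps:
x = 1964 (x = 607 + 1357 = 1964)
(-597 - 1595) + x = (-597 - 1595) + 1964 = -2192 + 1964 = -228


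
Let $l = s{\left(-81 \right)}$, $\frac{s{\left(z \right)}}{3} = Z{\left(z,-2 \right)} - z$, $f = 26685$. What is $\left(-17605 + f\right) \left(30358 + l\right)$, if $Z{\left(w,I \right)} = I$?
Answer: $277802600$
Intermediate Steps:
$s{\left(z \right)} = -6 - 3 z$ ($s{\left(z \right)} = 3 \left(-2 - z\right) = -6 - 3 z$)
$l = 237$ ($l = -6 - -243 = -6 + 243 = 237$)
$\left(-17605 + f\right) \left(30358 + l\right) = \left(-17605 + 26685\right) \left(30358 + 237\right) = 9080 \cdot 30595 = 277802600$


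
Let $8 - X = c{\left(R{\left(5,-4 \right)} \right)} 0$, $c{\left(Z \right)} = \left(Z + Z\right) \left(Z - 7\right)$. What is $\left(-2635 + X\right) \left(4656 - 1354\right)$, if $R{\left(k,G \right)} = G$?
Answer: $-8674354$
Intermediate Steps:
$c{\left(Z \right)} = 2 Z \left(-7 + Z\right)$
$X = 8$ ($X = 8 - 2 \left(-4\right) \left(-7 - 4\right) 0 = 8 - 2 \left(-4\right) \left(-11\right) 0 = 8 - 88 \cdot 0 = 8 - 0 = 8 + 0 = 8$)
$\left(-2635 + X\right) \left(4656 - 1354\right) = \left(-2635 + 8\right) \left(4656 - 1354\right) = \left(-2627\right) 3302 = -8674354$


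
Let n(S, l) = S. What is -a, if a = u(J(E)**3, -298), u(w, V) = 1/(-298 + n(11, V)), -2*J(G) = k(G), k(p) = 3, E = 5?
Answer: 1/287 ≈ 0.0034843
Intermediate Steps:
J(G) = -3/2 (J(G) = -1/2*3 = -3/2)
u(w, V) = -1/287 (u(w, V) = 1/(-298 + 11) = 1/(-287) = -1/287)
a = -1/287 ≈ -0.0034843
-a = -1*(-1/287) = 1/287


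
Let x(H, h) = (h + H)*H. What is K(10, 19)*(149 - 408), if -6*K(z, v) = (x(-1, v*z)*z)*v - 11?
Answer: -9303539/6 ≈ -1.5506e+6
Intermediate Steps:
x(H, h) = H*(H + h) (x(H, h) = (H + h)*H = H*(H + h))
K(z, v) = 11/6 - v*z*(1 - v*z)/6 (K(z, v) = -(((-(-1 + v*z))*z)*v - 11)/6 = -(((1 - v*z)*z)*v - 11)/6 = -((z*(1 - v*z))*v - 11)/6 = -(v*z*(1 - v*z) - 11)/6 = -(-11 + v*z*(1 - v*z))/6 = 11/6 - v*z*(1 - v*z)/6)
K(10, 19)*(149 - 408) = (11/6 + (⅙)*19*10*(-1 + 19*10))*(149 - 408) = (11/6 + (⅙)*19*10*(-1 + 190))*(-259) = (11/6 + (⅙)*19*10*189)*(-259) = (11/6 + 5985)*(-259) = (35921/6)*(-259) = -9303539/6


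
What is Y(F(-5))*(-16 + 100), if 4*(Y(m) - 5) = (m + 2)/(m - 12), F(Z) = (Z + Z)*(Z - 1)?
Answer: 3577/8 ≈ 447.13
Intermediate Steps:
F(Z) = 2*Z*(-1 + Z) (F(Z) = (2*Z)*(-1 + Z) = 2*Z*(-1 + Z))
Y(m) = 5 + (2 + m)/(4*(-12 + m)) (Y(m) = 5 + ((m + 2)/(m - 12))/4 = 5 + ((2 + m)/(-12 + m))/4 = 5 + (2 + m)/(4*(-12 + m)))
Y(F(-5))*(-16 + 100) = (7*(-34 + 3*(2*(-5)*(-1 - 5)))/(4*(-12 + 2*(-5)*(-1 - 5))))*(-16 + 100) = (7*(-34 + 3*(2*(-5)*(-6)))/(4*(-12 + 2*(-5)*(-6))))*84 = (7*(-34 + 3*60)/(4*(-12 + 60)))*84 = ((7/4)*(-34 + 180)/48)*84 = ((7/4)*(1/48)*146)*84 = (511/96)*84 = 3577/8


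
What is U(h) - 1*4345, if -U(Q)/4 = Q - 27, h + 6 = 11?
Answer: -4257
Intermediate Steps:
h = 5 (h = -6 + 11 = 5)
U(Q) = 108 - 4*Q (U(Q) = -4*(Q - 27) = -4*(-27 + Q) = 108 - 4*Q)
U(h) - 1*4345 = (108 - 4*5) - 1*4345 = (108 - 20) - 4345 = 88 - 4345 = -4257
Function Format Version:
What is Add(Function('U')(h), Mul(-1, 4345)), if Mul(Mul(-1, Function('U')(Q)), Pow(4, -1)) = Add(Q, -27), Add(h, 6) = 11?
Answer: -4257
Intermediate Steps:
h = 5 (h = Add(-6, 11) = 5)
Function('U')(Q) = Add(108, Mul(-4, Q)) (Function('U')(Q) = Mul(-4, Add(Q, -27)) = Mul(-4, Add(-27, Q)) = Add(108, Mul(-4, Q)))
Add(Function('U')(h), Mul(-1, 4345)) = Add(Add(108, Mul(-4, 5)), Mul(-1, 4345)) = Add(Add(108, -20), -4345) = Add(88, -4345) = -4257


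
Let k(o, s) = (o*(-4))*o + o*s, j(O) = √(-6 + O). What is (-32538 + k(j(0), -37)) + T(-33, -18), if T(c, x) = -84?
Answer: -32598 - 37*I*√6 ≈ -32598.0 - 90.631*I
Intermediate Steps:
k(o, s) = -4*o² + o*s (k(o, s) = (-4*o)*o + o*s = -4*o² + o*s)
(-32538 + k(j(0), -37)) + T(-33, -18) = (-32538 + √(-6 + 0)*(-37 - 4*√(-6 + 0))) - 84 = (-32538 + √(-6)*(-37 - 4*I*√6)) - 84 = (-32538 + (I*√6)*(-37 - 4*I*√6)) - 84 = (-32538 + I*√6*(-37 - 4*I*√6)) - 84 = -32622 + I*√6*(-37 - 4*I*√6)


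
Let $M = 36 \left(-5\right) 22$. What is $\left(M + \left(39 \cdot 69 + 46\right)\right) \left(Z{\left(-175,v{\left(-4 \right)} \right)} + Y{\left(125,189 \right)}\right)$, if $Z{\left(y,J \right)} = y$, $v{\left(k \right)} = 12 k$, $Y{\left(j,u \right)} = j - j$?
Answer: $214025$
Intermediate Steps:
$Y{\left(j,u \right)} = 0$
$M = -3960$ ($M = \left(-180\right) 22 = -3960$)
$\left(M + \left(39 \cdot 69 + 46\right)\right) \left(Z{\left(-175,v{\left(-4 \right)} \right)} + Y{\left(125,189 \right)}\right) = \left(-3960 + \left(39 \cdot 69 + 46\right)\right) \left(-175 + 0\right) = \left(-3960 + \left(2691 + 46\right)\right) \left(-175\right) = \left(-3960 + 2737\right) \left(-175\right) = \left(-1223\right) \left(-175\right) = 214025$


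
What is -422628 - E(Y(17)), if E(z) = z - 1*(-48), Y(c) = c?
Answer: -422693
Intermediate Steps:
E(z) = 48 + z (E(z) = z + 48 = 48 + z)
-422628 - E(Y(17)) = -422628 - (48 + 17) = -422628 - 1*65 = -422628 - 65 = -422693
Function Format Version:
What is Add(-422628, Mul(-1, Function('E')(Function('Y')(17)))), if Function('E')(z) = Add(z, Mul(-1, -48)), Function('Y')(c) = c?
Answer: -422693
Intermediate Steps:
Function('E')(z) = Add(48, z) (Function('E')(z) = Add(z, 48) = Add(48, z))
Add(-422628, Mul(-1, Function('E')(Function('Y')(17)))) = Add(-422628, Mul(-1, Add(48, 17))) = Add(-422628, Mul(-1, 65)) = Add(-422628, -65) = -422693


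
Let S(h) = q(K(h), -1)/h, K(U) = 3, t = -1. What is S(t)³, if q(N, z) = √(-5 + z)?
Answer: 6*I*√6 ≈ 14.697*I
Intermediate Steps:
S(h) = I*√6/h (S(h) = √(-5 - 1)/h = √(-6)/h = (I*√6)/h = I*√6/h)
S(t)³ = (I*√6/(-1))³ = (I*√6*(-1))³ = (-I*√6)³ = 6*I*√6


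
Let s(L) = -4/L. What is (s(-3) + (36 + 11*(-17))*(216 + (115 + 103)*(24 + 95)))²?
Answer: 140412309184900/9 ≈ 1.5601e+13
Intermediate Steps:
(s(-3) + (36 + 11*(-17))*(216 + (115 + 103)*(24 + 95)))² = (-4/(-3) + (36 + 11*(-17))*(216 + (115 + 103)*(24 + 95)))² = (-4*(-⅓) + (36 - 187)*(216 + 218*119))² = (4/3 - 151*(216 + 25942))² = (4/3 - 151*26158)² = (4/3 - 3949858)² = (-11849570/3)² = 140412309184900/9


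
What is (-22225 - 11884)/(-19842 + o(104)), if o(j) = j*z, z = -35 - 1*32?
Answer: 34109/26810 ≈ 1.2722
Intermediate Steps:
z = -67 (z = -35 - 32 = -67)
o(j) = -67*j (o(j) = j*(-67) = -67*j)
(-22225 - 11884)/(-19842 + o(104)) = (-22225 - 11884)/(-19842 - 67*104) = -34109/(-19842 - 6968) = -34109/(-26810) = -34109*(-1/26810) = 34109/26810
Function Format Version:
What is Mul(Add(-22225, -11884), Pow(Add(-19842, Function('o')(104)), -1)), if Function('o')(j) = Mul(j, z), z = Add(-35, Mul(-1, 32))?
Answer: Rational(34109, 26810) ≈ 1.2722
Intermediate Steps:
z = -67 (z = Add(-35, -32) = -67)
Function('o')(j) = Mul(-67, j) (Function('o')(j) = Mul(j, -67) = Mul(-67, j))
Mul(Add(-22225, -11884), Pow(Add(-19842, Function('o')(104)), -1)) = Mul(Add(-22225, -11884), Pow(Add(-19842, Mul(-67, 104)), -1)) = Mul(-34109, Pow(Add(-19842, -6968), -1)) = Mul(-34109, Pow(-26810, -1)) = Mul(-34109, Rational(-1, 26810)) = Rational(34109, 26810)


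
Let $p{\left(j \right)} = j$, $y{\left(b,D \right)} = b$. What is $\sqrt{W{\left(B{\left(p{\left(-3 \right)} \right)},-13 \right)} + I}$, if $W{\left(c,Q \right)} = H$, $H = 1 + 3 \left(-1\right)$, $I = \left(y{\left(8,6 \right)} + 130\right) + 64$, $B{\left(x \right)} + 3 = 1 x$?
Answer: $10 \sqrt{2} \approx 14.142$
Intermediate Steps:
$B{\left(x \right)} = -3 + x$ ($B{\left(x \right)} = -3 + 1 x = -3 + x$)
$I = 202$ ($I = \left(8 + 130\right) + 64 = 138 + 64 = 202$)
$H = -2$ ($H = 1 - 3 = -2$)
$W{\left(c,Q \right)} = -2$
$\sqrt{W{\left(B{\left(p{\left(-3 \right)} \right)},-13 \right)} + I} = \sqrt{-2 + 202} = \sqrt{200} = 10 \sqrt{2}$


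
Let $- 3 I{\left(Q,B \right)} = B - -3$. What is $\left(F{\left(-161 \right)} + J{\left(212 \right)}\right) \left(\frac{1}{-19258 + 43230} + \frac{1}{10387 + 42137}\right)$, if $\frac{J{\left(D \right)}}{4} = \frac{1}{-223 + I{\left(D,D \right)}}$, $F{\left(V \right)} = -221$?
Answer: $- \frac{233523164}{17391392343} \approx -0.013428$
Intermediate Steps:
$I{\left(Q,B \right)} = -1 - \frac{B}{3}$ ($I{\left(Q,B \right)} = - \frac{B - -3}{3} = - \frac{B + 3}{3} = - \frac{3 + B}{3} = -1 - \frac{B}{3}$)
$J{\left(D \right)} = \frac{4}{-224 - \frac{D}{3}}$ ($J{\left(D \right)} = \frac{4}{-223 - \left(1 + \frac{D}{3}\right)} = \frac{4}{-224 - \frac{D}{3}}$)
$\left(F{\left(-161 \right)} + J{\left(212 \right)}\right) \left(\frac{1}{-19258 + 43230} + \frac{1}{10387 + 42137}\right) = \left(-221 - \frac{12}{672 + 212}\right) \left(\frac{1}{-19258 + 43230} + \frac{1}{10387 + 42137}\right) = \left(-221 - \frac{12}{884}\right) \left(\frac{1}{23972} + \frac{1}{52524}\right) = \left(-221 - \frac{3}{221}\right) \left(\frac{1}{23972} + \frac{1}{52524}\right) = \left(-221 - \frac{3}{221}\right) \frac{4781}{78694083} = \left(- \frac{48844}{221}\right) \frac{4781}{78694083} = - \frac{233523164}{17391392343}$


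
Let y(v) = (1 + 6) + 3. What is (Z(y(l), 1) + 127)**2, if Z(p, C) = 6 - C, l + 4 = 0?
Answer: 17424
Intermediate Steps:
l = -4 (l = -4 + 0 = -4)
y(v) = 10 (y(v) = 7 + 3 = 10)
(Z(y(l), 1) + 127)**2 = ((6 - 1*1) + 127)**2 = ((6 - 1) + 127)**2 = (5 + 127)**2 = 132**2 = 17424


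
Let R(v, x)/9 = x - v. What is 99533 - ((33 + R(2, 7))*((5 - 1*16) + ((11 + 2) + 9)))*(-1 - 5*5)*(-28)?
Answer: -525091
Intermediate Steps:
R(v, x) = -9*v + 9*x (R(v, x) = 9*(x - v) = -9*v + 9*x)
99533 - ((33 + R(2, 7))*((5 - 1*16) + ((11 + 2) + 9)))*(-1 - 5*5)*(-28) = 99533 - ((33 + (-9*2 + 9*7))*((5 - 1*16) + ((11 + 2) + 9)))*(-1 - 5*5)*(-28) = 99533 - ((33 + (-18 + 63))*((5 - 16) + (13 + 9)))*(-1 - 25)*(-28) = 99533 - ((33 + 45)*(-11 + 22))*(-26)*(-28) = 99533 - (78*11)*(-26)*(-28) = 99533 - 858*(-26)*(-28) = 99533 - (-22308)*(-28) = 99533 - 1*624624 = 99533 - 624624 = -525091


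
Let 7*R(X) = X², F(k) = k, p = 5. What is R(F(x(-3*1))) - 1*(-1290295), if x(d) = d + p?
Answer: 9032069/7 ≈ 1.2903e+6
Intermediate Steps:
x(d) = 5 + d (x(d) = d + 5 = 5 + d)
R(X) = X²/7
R(F(x(-3*1))) - 1*(-1290295) = (5 - 3*1)²/7 - 1*(-1290295) = (5 - 3)²/7 + 1290295 = (⅐)*2² + 1290295 = (⅐)*4 + 1290295 = 4/7 + 1290295 = 9032069/7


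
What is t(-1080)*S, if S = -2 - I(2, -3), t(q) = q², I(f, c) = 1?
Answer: -3499200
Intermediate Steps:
S = -3 (S = -2 - 1*1 = -2 - 1 = -3)
t(-1080)*S = (-1080)²*(-3) = 1166400*(-3) = -3499200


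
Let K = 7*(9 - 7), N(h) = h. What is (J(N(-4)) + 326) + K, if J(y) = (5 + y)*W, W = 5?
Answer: 345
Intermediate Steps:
J(y) = 25 + 5*y (J(y) = (5 + y)*5 = 25 + 5*y)
K = 14 (K = 7*2 = 14)
(J(N(-4)) + 326) + K = ((25 + 5*(-4)) + 326) + 14 = ((25 - 20) + 326) + 14 = (5 + 326) + 14 = 331 + 14 = 345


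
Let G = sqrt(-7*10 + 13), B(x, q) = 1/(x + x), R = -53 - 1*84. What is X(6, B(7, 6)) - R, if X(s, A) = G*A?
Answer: 137 + I*sqrt(57)/14 ≈ 137.0 + 0.53927*I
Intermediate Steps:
R = -137 (R = -53 - 84 = -137)
B(x, q) = 1/(2*x)
G = I*sqrt(57) (G = sqrt(-70 + 13) = sqrt(-57) = I*sqrt(57) ≈ 7.5498*I)
X(s, A) = I*A*sqrt(57) (X(s, A) = (I*sqrt(57))*A = I*A*sqrt(57))
X(6, B(7, 6)) - R = I*((1/2)/7)*sqrt(57) - 1*(-137) = I*((1/2)*(1/7))*sqrt(57) + 137 = I*(1/14)*sqrt(57) + 137 = I*sqrt(57)/14 + 137 = 137 + I*sqrt(57)/14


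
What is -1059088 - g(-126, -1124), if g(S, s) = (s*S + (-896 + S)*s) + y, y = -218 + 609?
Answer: -2349831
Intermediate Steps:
y = 391
g(S, s) = 391 + S*s + s*(-896 + S) (g(S, s) = (s*S + (-896 + S)*s) + 391 = (S*s + s*(-896 + S)) + 391 = 391 + S*s + s*(-896 + S))
-1059088 - g(-126, -1124) = -1059088 - (391 - 896*(-1124) + 2*(-126)*(-1124)) = -1059088 - (391 + 1007104 + 283248) = -1059088 - 1*1290743 = -1059088 - 1290743 = -2349831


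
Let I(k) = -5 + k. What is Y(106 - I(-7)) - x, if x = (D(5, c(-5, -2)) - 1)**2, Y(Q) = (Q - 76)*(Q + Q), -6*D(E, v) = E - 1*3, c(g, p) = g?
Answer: 89192/9 ≈ 9910.2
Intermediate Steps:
D(E, v) = 1/2 - E/6 (D(E, v) = -(E - 1*3)/6 = -(E - 3)/6 = -(-3 + E)/6 = 1/2 - E/6)
Y(Q) = 2*Q*(-76 + Q) (Y(Q) = (-76 + Q)*(2*Q) = 2*Q*(-76 + Q))
x = 16/9 (x = ((1/2 - 1/6*5) - 1)**2 = ((1/2 - 5/6) - 1)**2 = (-1/3 - 1)**2 = (-4/3)**2 = 16/9 ≈ 1.7778)
Y(106 - I(-7)) - x = 2*(106 - (-5 - 7))*(-76 + (106 - (-5 - 7))) - 1*16/9 = 2*(106 - 1*(-12))*(-76 + (106 - 1*(-12))) - 16/9 = 2*(106 + 12)*(-76 + (106 + 12)) - 16/9 = 2*118*(-76 + 118) - 16/9 = 2*118*42 - 16/9 = 9912 - 16/9 = 89192/9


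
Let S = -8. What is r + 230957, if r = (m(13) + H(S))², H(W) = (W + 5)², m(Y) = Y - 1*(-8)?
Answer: 231857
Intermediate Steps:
m(Y) = 8 + Y (m(Y) = Y + 8 = 8 + Y)
H(W) = (5 + W)²
r = 900 (r = ((8 + 13) + (5 - 8)²)² = (21 + (-3)²)² = (21 + 9)² = 30² = 900)
r + 230957 = 900 + 230957 = 231857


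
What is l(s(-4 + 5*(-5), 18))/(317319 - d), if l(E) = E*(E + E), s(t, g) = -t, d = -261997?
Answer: 841/289658 ≈ 0.0029034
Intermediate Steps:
l(E) = 2*E² (l(E) = E*(2*E) = 2*E²)
l(s(-4 + 5*(-5), 18))/(317319 - d) = (2*(-(-4 + 5*(-5)))²)/(317319 - 1*(-261997)) = (2*(-(-4 - 25))²)/(317319 + 261997) = (2*(-1*(-29))²)/579316 = (2*29²)*(1/579316) = (2*841)*(1/579316) = 1682*(1/579316) = 841/289658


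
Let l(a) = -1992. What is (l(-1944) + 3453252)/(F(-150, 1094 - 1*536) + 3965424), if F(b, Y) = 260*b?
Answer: 287605/327202 ≈ 0.87898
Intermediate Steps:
(l(-1944) + 3453252)/(F(-150, 1094 - 1*536) + 3965424) = (-1992 + 3453252)/(260*(-150) + 3965424) = 3451260/(-39000 + 3965424) = 3451260/3926424 = 3451260*(1/3926424) = 287605/327202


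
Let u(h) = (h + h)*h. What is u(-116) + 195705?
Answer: 222617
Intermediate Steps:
u(h) = 2*h² (u(h) = (2*h)*h = 2*h²)
u(-116) + 195705 = 2*(-116)² + 195705 = 2*13456 + 195705 = 26912 + 195705 = 222617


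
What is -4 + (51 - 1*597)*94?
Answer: -51328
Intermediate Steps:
-4 + (51 - 1*597)*94 = -4 + (51 - 597)*94 = -4 - 546*94 = -4 - 51324 = -51328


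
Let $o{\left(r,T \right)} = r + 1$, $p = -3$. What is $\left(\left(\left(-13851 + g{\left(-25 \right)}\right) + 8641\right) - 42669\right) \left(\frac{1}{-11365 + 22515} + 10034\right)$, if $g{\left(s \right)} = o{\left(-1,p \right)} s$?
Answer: $- \frac{5356659476779}{11150} \approx -4.8042 \cdot 10^{8}$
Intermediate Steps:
$o{\left(r,T \right)} = 1 + r$
$g{\left(s \right)} = 0$ ($g{\left(s \right)} = \left(1 - 1\right) s = 0 s = 0$)
$\left(\left(\left(-13851 + g{\left(-25 \right)}\right) + 8641\right) - 42669\right) \left(\frac{1}{-11365 + 22515} + 10034\right) = \left(\left(\left(-13851 + 0\right) + 8641\right) - 42669\right) \left(\frac{1}{-11365 + 22515} + 10034\right) = \left(\left(-13851 + 8641\right) - 42669\right) \left(\frac{1}{11150} + 10034\right) = \left(-5210 - 42669\right) \left(\frac{1}{11150} + 10034\right) = \left(-47879\right) \frac{111879101}{11150} = - \frac{5356659476779}{11150}$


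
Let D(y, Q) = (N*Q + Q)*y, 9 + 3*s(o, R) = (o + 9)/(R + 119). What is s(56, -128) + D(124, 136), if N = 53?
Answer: 24587566/27 ≈ 9.1065e+5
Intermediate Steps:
s(o, R) = -3 + (9 + o)/(3*(119 + R)) (s(o, R) = -3 + ((o + 9)/(R + 119))/3 = -3 + ((9 + o)/(119 + R))/3 = -3 + (9 + o)/(3*(119 + R)))
D(y, Q) = 54*Q*y (D(y, Q) = (53*Q + Q)*y = (54*Q)*y = 54*Q*y)
s(56, -128) + D(124, 136) = (-1062 + 56 - 9*(-128))/(3*(119 - 128)) + 54*136*124 = (⅓)*(-1062 + 56 + 1152)/(-9) + 910656 = (⅓)*(-⅑)*146 + 910656 = -146/27 + 910656 = 24587566/27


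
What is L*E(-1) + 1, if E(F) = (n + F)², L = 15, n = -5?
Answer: 541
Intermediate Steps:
E(F) = (-5 + F)²
L*E(-1) + 1 = 15*(-5 - 1)² + 1 = 15*(-6)² + 1 = 15*36 + 1 = 540 + 1 = 541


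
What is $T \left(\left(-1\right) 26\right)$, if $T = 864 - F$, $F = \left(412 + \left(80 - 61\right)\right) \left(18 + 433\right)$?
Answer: $5031442$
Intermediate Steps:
$F = 194381$ ($F = \left(412 + \left(80 - 61\right)\right) 451 = \left(412 + 19\right) 451 = 431 \cdot 451 = 194381$)
$T = -193517$ ($T = 864 - 194381 = -193517$)
$T \left(\left(-1\right) 26\right) = - 193517 \left(\left(-1\right) 26\right) = \left(-193517\right) \left(-26\right) = 5031442$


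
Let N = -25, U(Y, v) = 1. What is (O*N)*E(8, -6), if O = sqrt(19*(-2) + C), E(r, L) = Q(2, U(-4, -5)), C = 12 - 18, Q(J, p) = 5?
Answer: -250*I*sqrt(11) ≈ -829.16*I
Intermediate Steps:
C = -6
E(r, L) = 5
O = 2*I*sqrt(11) (O = sqrt(19*(-2) - 6) = sqrt(-38 - 6) = sqrt(-44) = 2*I*sqrt(11) ≈ 6.6332*I)
(O*N)*E(8, -6) = ((2*I*sqrt(11))*(-25))*5 = -50*I*sqrt(11)*5 = -250*I*sqrt(11)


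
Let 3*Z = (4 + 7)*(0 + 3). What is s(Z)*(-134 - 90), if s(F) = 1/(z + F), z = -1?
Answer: -112/5 ≈ -22.400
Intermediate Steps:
Z = 11 (Z = ((4 + 7)*(0 + 3))/3 = (11*3)/3 = (⅓)*33 = 11)
s(F) = 1/(-1 + F)
s(Z)*(-134 - 90) = (-134 - 90)/(-1 + 11) = -224/10 = (⅒)*(-224) = -112/5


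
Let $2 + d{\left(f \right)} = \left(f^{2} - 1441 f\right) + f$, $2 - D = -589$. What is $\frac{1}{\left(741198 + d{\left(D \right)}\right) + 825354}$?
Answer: $\frac{1}{1064791} \approx 9.3915 \cdot 10^{-7}$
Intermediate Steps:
$D = 591$ ($D = 2 - -589 = 2 + 589 = 591$)
$d{\left(f \right)} = -2 + f^{2} - 1440 f$ ($d{\left(f \right)} = -2 + \left(\left(f^{2} - 1441 f\right) + f\right) = -2 + \left(f^{2} - 1440 f\right) = -2 + f^{2} - 1440 f$)
$\frac{1}{\left(741198 + d{\left(D \right)}\right) + 825354} = \frac{1}{\left(741198 - \left(851042 - 349281\right)\right) + 825354} = \frac{1}{\left(741198 - 501761\right) + 825354} = \frac{1}{239437 + 825354} = \frac{1}{1064791}$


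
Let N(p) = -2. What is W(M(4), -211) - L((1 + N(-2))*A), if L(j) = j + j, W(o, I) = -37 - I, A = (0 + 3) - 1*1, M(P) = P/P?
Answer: 178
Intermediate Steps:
M(P) = 1
A = 2 (A = 3 - 1 = 2)
L(j) = 2*j
W(M(4), -211) - L((1 + N(-2))*A) = (-37 - 1*(-211)) - 2*(1 - 2)*2 = (-37 + 211) - 2*(-1*2) = 174 - 2*(-2) = 174 - 1*(-4) = 174 + 4 = 178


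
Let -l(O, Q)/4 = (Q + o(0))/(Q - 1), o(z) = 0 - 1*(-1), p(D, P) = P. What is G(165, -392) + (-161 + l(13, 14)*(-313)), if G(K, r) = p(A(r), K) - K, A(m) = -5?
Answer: 16687/13 ≈ 1283.6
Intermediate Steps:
o(z) = 1 (o(z) = 0 + 1 = 1)
G(K, r) = 0 (G(K, r) = K - K = 0)
l(O, Q) = -4*(1 + Q)/(-1 + Q) (l(O, Q) = -4*(Q + 1)/(Q - 1) = -4*(1 + Q)/(-1 + Q))
G(165, -392) + (-161 + l(13, 14)*(-313)) = 0 + (-161 + (4*(-1 - 1*14)/(-1 + 14))*(-313)) = 0 + (-161 + (4*(-1 - 14)/13)*(-313)) = 0 + (-161 + (4*(1/13)*(-15))*(-313)) = 0 + (-161 - 60/13*(-313)) = 0 + (-161 + 18780/13) = 0 + 16687/13 = 16687/13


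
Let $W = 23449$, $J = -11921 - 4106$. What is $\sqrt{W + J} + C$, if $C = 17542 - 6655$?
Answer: $10887 + \sqrt{7422} \approx 10973.0$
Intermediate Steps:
$J = -16027$ ($J = -11921 - 4106 = -16027$)
$C = 10887$
$\sqrt{W + J} + C = \sqrt{23449 - 16027} + 10887 = \sqrt{7422} + 10887 = 10887 + \sqrt{7422}$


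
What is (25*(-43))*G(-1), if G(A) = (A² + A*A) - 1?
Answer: -1075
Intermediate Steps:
G(A) = -1 + 2*A² (G(A) = (A² + A²) - 1 = 2*A² - 1 = -1 + 2*A²)
(25*(-43))*G(-1) = (25*(-43))*(-1 + 2*(-1)²) = -1075*(-1 + 2*1) = -1075*(-1 + 2) = -1075*1 = -1075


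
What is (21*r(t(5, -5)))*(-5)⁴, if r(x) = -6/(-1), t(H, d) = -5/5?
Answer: 78750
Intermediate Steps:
t(H, d) = -1 (t(H, d) = -5*⅕ = -1)
r(x) = 6 (r(x) = -6*(-1) = 6)
(21*r(t(5, -5)))*(-5)⁴ = (21*6)*(-5)⁴ = 126*625 = 78750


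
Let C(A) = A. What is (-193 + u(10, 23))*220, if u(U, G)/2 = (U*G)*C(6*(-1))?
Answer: -649660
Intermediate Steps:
u(U, G) = -12*G*U (u(U, G) = 2*((U*G)*(6*(-1))) = 2*((G*U)*(-6)) = 2*(-6*G*U) = -12*G*U)
(-193 + u(10, 23))*220 = (-193 - 12*23*10)*220 = (-193 - 2760)*220 = -2953*220 = -649660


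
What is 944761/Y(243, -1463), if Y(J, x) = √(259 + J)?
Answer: 944761*√502/502 ≈ 42167.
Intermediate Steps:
944761/Y(243, -1463) = 944761/(√(259 + 243)) = 944761/(√502) = 944761*(√502/502) = 944761*√502/502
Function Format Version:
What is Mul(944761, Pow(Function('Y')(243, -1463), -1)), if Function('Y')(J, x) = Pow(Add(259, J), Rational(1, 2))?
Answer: Mul(Rational(944761, 502), Pow(502, Rational(1, 2))) ≈ 42167.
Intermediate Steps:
Mul(944761, Pow(Function('Y')(243, -1463), -1)) = Mul(944761, Pow(Pow(Add(259, 243), Rational(1, 2)), -1)) = Mul(944761, Pow(Pow(502, Rational(1, 2)), -1)) = Mul(944761, Mul(Rational(1, 502), Pow(502, Rational(1, 2)))) = Mul(Rational(944761, 502), Pow(502, Rational(1, 2)))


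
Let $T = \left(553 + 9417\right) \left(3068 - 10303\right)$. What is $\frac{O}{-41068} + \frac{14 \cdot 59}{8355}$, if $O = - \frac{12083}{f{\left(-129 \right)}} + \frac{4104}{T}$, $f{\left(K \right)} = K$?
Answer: $\frac{239045591784877}{2475048430146300} \approx 0.096582$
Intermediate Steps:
$T = -72132950$ ($T = 9970 \left(-7235\right) = -72132950$)
$O = \frac{10134673319}{108199425}$ ($O = - \frac{12083}{-129} + \frac{4104}{-72132950} = \left(-12083\right) \left(- \frac{1}{129}\right) + 4104 \left(- \frac{1}{72132950}\right) = \frac{281}{3} - \frac{2052}{36066475} = \frac{10134673319}{108199425} \approx 93.667$)
$\frac{O}{-41068} + \frac{14 \cdot 59}{8355} = \frac{10134673319}{108199425 \left(-41068\right)} + \frac{14 \cdot 59}{8355} = \frac{10134673319}{108199425} \left(- \frac{1}{41068}\right) + 826 \cdot \frac{1}{8355} = - \frac{10134673319}{4443533985900} + \frac{826}{8355} = \frac{239045591784877}{2475048430146300}$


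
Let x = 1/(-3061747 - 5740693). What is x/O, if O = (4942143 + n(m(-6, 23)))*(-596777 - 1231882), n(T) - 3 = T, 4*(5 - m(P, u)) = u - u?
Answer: 1/79552129890208641960 ≈ 1.2570e-20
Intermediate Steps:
m(P, u) = 5 (m(P, u) = 5 - (u - u)/4 = 5 - ¼*0 = 5 + 0 = 5)
n(T) = 3 + T
x = -1/8802440 (x = 1/(-8802440) = -1/8802440 ≈ -1.1360e-7)
O = -9037508905509 (O = (4942143 + (3 + 5))*(-596777 - 1231882) = (4942143 + 8)*(-1828659) = 4942151*(-1828659) = -9037508905509)
x/O = -1/8802440/(-9037508905509) = -1/8802440*(-1/9037508905509) = 1/79552129890208641960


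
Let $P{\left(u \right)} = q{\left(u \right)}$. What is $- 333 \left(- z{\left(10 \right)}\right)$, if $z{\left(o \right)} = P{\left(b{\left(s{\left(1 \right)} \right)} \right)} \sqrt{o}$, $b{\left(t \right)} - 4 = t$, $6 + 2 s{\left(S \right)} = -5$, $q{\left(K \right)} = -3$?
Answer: $- 999 \sqrt{10} \approx -3159.1$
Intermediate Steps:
$s{\left(S \right)} = - \frac{11}{2}$ ($s{\left(S \right)} = -3 + \frac{1}{2} \left(-5\right) = -3 - \frac{5}{2} = - \frac{11}{2}$)
$b{\left(t \right)} = 4 + t$
$P{\left(u \right)} = -3$
$z{\left(o \right)} = - 3 \sqrt{o}$
$- 333 \left(- z{\left(10 \right)}\right) = - 333 \left(- \left(-3\right) \sqrt{10}\right) = - 333 \cdot 3 \sqrt{10} = - 999 \sqrt{10}$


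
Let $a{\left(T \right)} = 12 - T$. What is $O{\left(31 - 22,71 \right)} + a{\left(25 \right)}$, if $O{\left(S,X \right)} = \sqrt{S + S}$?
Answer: $-13 + 3 \sqrt{2} \approx -8.7574$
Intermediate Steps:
$O{\left(S,X \right)} = \sqrt{2} \sqrt{S}$ ($O{\left(S,X \right)} = \sqrt{2 S} = \sqrt{2} \sqrt{S}$)
$O{\left(31 - 22,71 \right)} + a{\left(25 \right)} = \sqrt{2} \sqrt{31 - 22} + \left(12 - 25\right) = \sqrt{2} \sqrt{9} + \left(12 - 25\right) = \sqrt{2} \cdot 3 - 13 = 3 \sqrt{2} - 13 = -13 + 3 \sqrt{2}$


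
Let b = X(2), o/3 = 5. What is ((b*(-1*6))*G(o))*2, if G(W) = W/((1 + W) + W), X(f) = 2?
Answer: -360/31 ≈ -11.613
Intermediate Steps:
o = 15 (o = 3*5 = 15)
b = 2
G(W) = W/(1 + 2*W)
((b*(-1*6))*G(o))*2 = ((2*(-1*6))*(15/(1 + 2*15)))*2 = ((2*(-6))*(15/(1 + 30)))*2 = -180/31*2 = -360/31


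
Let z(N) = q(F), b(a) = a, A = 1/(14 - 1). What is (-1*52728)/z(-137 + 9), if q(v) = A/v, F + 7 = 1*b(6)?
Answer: 685464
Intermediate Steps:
A = 1/13 ≈ 0.076923
F = -1 (F = -7 + 1*6 = -7 + 6 = -1)
q(v) = 1/(13*v)
z(N) = -1/13 (z(N) = (1/13)/(-1) = (1/13)*(-1) = -1/13)
(-1*52728)/z(-137 + 9) = (-1*52728)/(-1/13) = -52728*(-13) = 685464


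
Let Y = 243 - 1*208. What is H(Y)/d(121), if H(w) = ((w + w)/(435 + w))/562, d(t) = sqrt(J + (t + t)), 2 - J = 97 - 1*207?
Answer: 7*sqrt(354)/9350556 ≈ 1.4085e-5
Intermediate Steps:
J = 112 (J = 2 - (97 - 1*207) = 2 - (97 - 207) = 2 - 1*(-110) = 2 + 110 = 112)
d(t) = sqrt(112 + 2*t) (d(t) = sqrt(112 + (t + t)) = sqrt(112 + 2*t))
Y = 35 (Y = 243 - 208 = 35)
H(w) = w/(281*(435 + w)) (H(w) = ((2*w)/(435 + w))*(1/562) = (2*w/(435 + w))*(1/562) = w/(281*(435 + w)))
H(Y)/d(121) = ((1/281)*35/(435 + 35))/(sqrt(112 + 2*121)) = ((1/281)*35/470)/(sqrt(112 + 242)) = ((1/281)*35*(1/470))/(sqrt(354)) = 7*(sqrt(354)/354)/26414 = 7*sqrt(354)/9350556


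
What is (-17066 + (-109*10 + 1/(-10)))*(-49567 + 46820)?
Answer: 498748067/10 ≈ 4.9875e+7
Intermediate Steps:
(-17066 + (-109*10 + 1/(-10)))*(-49567 + 46820) = (-17066 + (-1090 - ⅒))*(-2747) = (-17066 - 10901/10)*(-2747) = -181561/10*(-2747) = 498748067/10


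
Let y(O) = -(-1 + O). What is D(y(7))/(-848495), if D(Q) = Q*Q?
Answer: -36/848495 ≈ -4.2428e-5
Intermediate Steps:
y(O) = 1 - O
D(Q) = Q²
D(y(7))/(-848495) = (1 - 1*7)²/(-848495) = (1 - 7)²*(-1/848495) = (-6)²*(-1/848495) = 36*(-1/848495) = -36/848495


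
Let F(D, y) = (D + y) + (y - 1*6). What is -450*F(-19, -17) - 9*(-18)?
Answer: 26712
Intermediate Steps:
F(D, y) = -6 + D + 2*y (F(D, y) = (D + y) + (y - 6) = (D + y) + (-6 + y) = -6 + D + 2*y)
-450*F(-19, -17) - 9*(-18) = -450*(-6 - 19 + 2*(-17)) - 9*(-18) = -450*(-6 - 19 - 34) + 162 = -450*(-59) + 162 = 26550 + 162 = 26712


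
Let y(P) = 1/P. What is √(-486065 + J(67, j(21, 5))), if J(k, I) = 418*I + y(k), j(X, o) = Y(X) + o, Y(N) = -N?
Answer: 5*I*√88478726/67 ≈ 701.96*I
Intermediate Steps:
j(X, o) = o - X (j(X, o) = -X + o = o - X)
J(k, I) = 1/k + 418*I (J(k, I) = 418*I + 1/k = 1/k + 418*I)
√(-486065 + J(67, j(21, 5))) = √(-486065 + (1/67 + 418*(5 - 1*21))) = √(-486065 + (1/67 + 418*(5 - 21))) = √(-486065 + (1/67 + 418*(-16))) = √(-486065 + (1/67 - 6688)) = √(-486065 - 448095/67) = √(-33014450/67) = 5*I*√88478726/67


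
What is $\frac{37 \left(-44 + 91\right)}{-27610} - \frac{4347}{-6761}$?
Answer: $\frac{108263291}{186671210} \approx 0.57997$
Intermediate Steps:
$\frac{37 \left(-44 + 91\right)}{-27610} - \frac{4347}{-6761} = 37 \cdot 47 \left(- \frac{1}{27610}\right) - - \frac{4347}{6761} = 1739 \left(- \frac{1}{27610}\right) + \frac{4347}{6761} = - \frac{1739}{27610} + \frac{4347}{6761} = \frac{108263291}{186671210}$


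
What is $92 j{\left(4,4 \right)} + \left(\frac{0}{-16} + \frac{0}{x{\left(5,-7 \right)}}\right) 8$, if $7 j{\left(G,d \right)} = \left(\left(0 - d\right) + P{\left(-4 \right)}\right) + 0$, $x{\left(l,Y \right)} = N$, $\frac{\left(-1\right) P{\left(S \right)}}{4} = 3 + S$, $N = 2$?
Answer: $0$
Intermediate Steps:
$P{\left(S \right)} = -12 - 4 S$ ($P{\left(S \right)} = - 4 \left(3 + S\right) = -12 - 4 S$)
$x{\left(l,Y \right)} = 2$
$j{\left(G,d \right)} = \frac{4}{7} - \frac{d}{7}$ ($j{\left(G,d \right)} = \frac{\left(\left(0 - d\right) - -4\right) + 0}{7} = \frac{\left(- d + \left(-12 + 16\right)\right) + 0}{7} = \frac{\left(- d + 4\right) + 0}{7} = \frac{\left(4 - d\right) + 0}{7} = \frac{4 - d}{7} = \frac{4}{7} - \frac{d}{7}$)
$92 j{\left(4,4 \right)} + \left(\frac{0}{-16} + \frac{0}{x{\left(5,-7 \right)}}\right) 8 = 92 \left(\frac{4}{7} - \frac{4}{7}\right) + \left(\frac{0}{-16} + \frac{0}{2}\right) 8 = 92 \left(\frac{4}{7} - \frac{4}{7}\right) + \left(0 \left(- \frac{1}{16}\right) + 0 \cdot \frac{1}{2}\right) 8 = 92 \cdot 0 + \left(0 + 0\right) 8 = 0 + 0 \cdot 8 = 0 + 0 = 0$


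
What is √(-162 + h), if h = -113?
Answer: 5*I*√11 ≈ 16.583*I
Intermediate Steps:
√(-162 + h) = √(-162 - 113) = √(-275) = 5*I*√11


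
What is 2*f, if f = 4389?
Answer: 8778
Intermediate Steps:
2*f = 2*4389 = 8778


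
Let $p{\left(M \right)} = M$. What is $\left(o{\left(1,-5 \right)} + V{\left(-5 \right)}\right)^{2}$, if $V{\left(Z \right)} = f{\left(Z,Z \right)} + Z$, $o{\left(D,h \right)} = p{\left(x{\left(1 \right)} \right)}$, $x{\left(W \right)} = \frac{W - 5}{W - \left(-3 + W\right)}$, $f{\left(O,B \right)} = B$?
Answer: $\frac{1156}{9} \approx 128.44$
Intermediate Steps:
$x{\left(W \right)} = - \frac{5}{3} + \frac{W}{3}$ ($x{\left(W \right)} = \frac{-5 + W}{3} = \left(-5 + W\right) \frac{1}{3} = - \frac{5}{3} + \frac{W}{3}$)
$o{\left(D,h \right)} = - \frac{4}{3}$ ($o{\left(D,h \right)} = - \frac{5}{3} + \frac{1}{3} \cdot 1 = - \frac{5}{3} + \frac{1}{3} = - \frac{4}{3}$)
$V{\left(Z \right)} = 2 Z$ ($V{\left(Z \right)} = Z + Z = 2 Z$)
$\left(o{\left(1,-5 \right)} + V{\left(-5 \right)}\right)^{2} = \left(- \frac{4}{3} + 2 \left(-5\right)\right)^{2} = \left(- \frac{4}{3} - 10\right)^{2} = \left(- \frac{34}{3}\right)^{2} = \frac{1156}{9}$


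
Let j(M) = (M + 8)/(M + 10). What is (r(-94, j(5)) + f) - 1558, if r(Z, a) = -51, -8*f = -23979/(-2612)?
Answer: -33645643/20896 ≈ -1610.1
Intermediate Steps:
j(M) = (8 + M)/(10 + M)
f = -23979/20896 (f = -(-23979)/(8*(-2612)) = -(-23979)*(-1)/(8*2612) = -⅛*23979/2612 = -23979/20896 ≈ -1.1475)
(r(-94, j(5)) + f) - 1558 = (-51 - 23979/20896) - 1558 = -1089675/20896 - 1558 = -33645643/20896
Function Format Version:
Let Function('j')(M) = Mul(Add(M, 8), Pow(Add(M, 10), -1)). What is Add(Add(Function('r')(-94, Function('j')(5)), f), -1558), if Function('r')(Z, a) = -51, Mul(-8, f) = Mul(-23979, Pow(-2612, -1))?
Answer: Rational(-33645643, 20896) ≈ -1610.1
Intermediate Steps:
Function('j')(M) = Mul(Pow(Add(10, M), -1), Add(8, M)) (Function('j')(M) = Mul(Add(8, M), Pow(Add(10, M), -1)) = Mul(Pow(Add(10, M), -1), Add(8, M)))
f = Rational(-23979, 20896) (f = Mul(Rational(-1, 8), Mul(-23979, Pow(-2612, -1))) = Mul(Rational(-1, 8), Mul(-23979, Rational(-1, 2612))) = Mul(Rational(-1, 8), Rational(23979, 2612)) = Rational(-23979, 20896) ≈ -1.1475)
Add(Add(Function('r')(-94, Function('j')(5)), f), -1558) = Add(Add(-51, Rational(-23979, 20896)), -1558) = Add(Rational(-1089675, 20896), -1558) = Rational(-33645643, 20896)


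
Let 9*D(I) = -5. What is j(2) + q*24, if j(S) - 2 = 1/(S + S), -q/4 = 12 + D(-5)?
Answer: -13157/12 ≈ -1096.4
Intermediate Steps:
D(I) = -5/9 (D(I) = (1/9)*(-5) = -5/9)
q = -412/9 (q = -4*(12 - 5/9) = -4*103/9 = -412/9 ≈ -45.778)
j(S) = 2 + 1/(2*S) (j(S) = 2 + 1/(S + S) = 2 + 1/(2*S))
j(2) + q*24 = (2 + (1/2)/2) - 412/9*24 = (2 + (1/2)*(1/2)) - 3296/3 = (2 + 1/4) - 3296/3 = 9/4 - 3296/3 = -13157/12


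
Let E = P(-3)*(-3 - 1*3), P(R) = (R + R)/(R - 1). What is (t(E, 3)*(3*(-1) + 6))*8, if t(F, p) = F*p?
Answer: -648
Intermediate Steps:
P(R) = 2*R/(-1 + R) (P(R) = (2*R)/(-1 + R) = 2*R/(-1 + R))
E = -9 (E = (2*(-3)/(-1 - 3))*(-3 - 1*3) = (2*(-3)/(-4))*(-3 - 3) = (2*(-3)*(-1/4))*(-6) = (3/2)*(-6) = -9)
(t(E, 3)*(3*(-1) + 6))*8 = ((-9*3)*(3*(-1) + 6))*8 = -27*(-3 + 6)*8 = -27*3*8 = -81*8 = -648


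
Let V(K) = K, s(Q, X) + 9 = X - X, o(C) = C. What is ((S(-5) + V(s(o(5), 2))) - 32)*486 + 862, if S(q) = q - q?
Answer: -19064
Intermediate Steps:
s(Q, X) = -9 (s(Q, X) = -9 + (X - X) = -9 + 0 = -9)
S(q) = 0
((S(-5) + V(s(o(5), 2))) - 32)*486 + 862 = ((0 - 9) - 32)*486 + 862 = (-9 - 32)*486 + 862 = -41*486 + 862 = -19926 + 862 = -19064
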